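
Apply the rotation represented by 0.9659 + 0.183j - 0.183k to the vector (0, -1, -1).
(-0.707, -0.866, -0.866)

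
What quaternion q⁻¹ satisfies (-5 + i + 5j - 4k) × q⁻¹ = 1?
-0.0746 - 0.0149i - 0.0746j + 0.0597k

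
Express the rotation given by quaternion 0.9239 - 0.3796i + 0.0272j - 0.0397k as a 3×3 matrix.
[[0.9954, 0.0527, 0.0804], [-0.094, 0.7087, 0.6993], [-0.0201, -0.7036, 0.7103]]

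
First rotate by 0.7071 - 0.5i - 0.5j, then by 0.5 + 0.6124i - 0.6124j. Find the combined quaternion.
0.3535 + 0.183i - 0.683j - 0.6124k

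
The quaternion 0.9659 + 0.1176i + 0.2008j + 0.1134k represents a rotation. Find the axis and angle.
axis = (0.4543, 0.7757, 0.4381), θ = π/6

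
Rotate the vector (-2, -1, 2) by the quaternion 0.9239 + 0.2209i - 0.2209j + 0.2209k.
(-1.725, -2.438, 0.287)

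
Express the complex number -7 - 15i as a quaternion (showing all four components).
-7 - 15i + 0j + 0k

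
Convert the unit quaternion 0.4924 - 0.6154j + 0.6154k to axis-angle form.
axis = (0, -√2/2, √2/2), θ = 121°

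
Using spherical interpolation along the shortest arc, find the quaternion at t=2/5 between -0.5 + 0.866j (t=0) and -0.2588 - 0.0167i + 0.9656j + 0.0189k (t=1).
-0.4068 - 0.0067i + 0.9135j + 0.0076k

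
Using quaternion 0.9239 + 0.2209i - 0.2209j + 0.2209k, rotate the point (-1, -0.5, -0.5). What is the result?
(-0.397, -0.46, -1.063)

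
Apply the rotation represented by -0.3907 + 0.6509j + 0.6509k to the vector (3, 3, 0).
(-0.558, -1.068, 4.068)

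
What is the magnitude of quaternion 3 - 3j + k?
√19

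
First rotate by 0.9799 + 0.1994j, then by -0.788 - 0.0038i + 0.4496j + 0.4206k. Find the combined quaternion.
-0.8618 - 0.0876i + 0.2834j + 0.4114k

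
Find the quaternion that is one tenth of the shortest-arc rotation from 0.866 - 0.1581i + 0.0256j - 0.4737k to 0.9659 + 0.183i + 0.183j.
0.8923 - 0.1246i + 0.0429j - 0.4317k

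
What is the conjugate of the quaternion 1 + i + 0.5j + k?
1 - i - 0.5j - k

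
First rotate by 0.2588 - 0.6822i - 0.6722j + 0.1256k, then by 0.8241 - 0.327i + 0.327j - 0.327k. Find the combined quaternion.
0.2511 - 0.8256i - 0.2052j + 0.4618k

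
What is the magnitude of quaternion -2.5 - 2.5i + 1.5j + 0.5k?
√15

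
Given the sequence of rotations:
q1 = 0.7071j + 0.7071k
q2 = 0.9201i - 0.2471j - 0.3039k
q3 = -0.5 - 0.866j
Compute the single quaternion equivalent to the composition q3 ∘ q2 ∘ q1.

q2 · q1 = 0.3896 + 0.0402i - 0.6506j + 0.6506k
q3 · q2 · q1 = -0.7582 - 0.5835i - 0.0121j - 0.2905k
-0.7582 - 0.5835i - 0.0121j - 0.2905k


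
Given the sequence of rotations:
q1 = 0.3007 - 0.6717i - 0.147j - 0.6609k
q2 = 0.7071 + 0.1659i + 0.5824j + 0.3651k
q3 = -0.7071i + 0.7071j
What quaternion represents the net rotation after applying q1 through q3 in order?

q2 · q1 = 0.651 - 0.7563i - 0.0644j + 0.0093k
q3 · q2 · q1 = -0.4892 - 0.4537i + 0.4669j + 0.5803k
-0.4892 - 0.4537i + 0.4669j + 0.5803k


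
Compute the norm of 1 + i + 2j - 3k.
√15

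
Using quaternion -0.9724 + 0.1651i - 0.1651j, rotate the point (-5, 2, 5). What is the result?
(-3.231, 3.769, 5.418)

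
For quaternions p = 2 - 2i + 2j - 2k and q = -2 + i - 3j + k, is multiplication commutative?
No: pq = 6 + 2i - 10j + 10k ≠ 6 + 10i - 10j + 2k = qp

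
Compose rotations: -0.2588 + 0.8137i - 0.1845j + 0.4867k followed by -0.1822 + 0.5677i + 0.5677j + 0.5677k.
-0.5863 + 0.0859i + 0.0723j - 0.8023k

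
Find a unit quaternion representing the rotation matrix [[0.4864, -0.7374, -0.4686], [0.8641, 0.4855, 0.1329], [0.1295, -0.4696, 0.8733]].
0.8434 - 0.1786i - 0.1773j + 0.4747k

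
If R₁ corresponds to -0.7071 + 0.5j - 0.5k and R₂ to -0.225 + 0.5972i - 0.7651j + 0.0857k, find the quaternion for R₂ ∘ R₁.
0.5845 - 0.0826i + 0.7271j + 0.3505k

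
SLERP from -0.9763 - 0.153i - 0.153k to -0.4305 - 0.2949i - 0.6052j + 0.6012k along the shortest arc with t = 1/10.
-0.9778 - 0.1823i - 0.0773j - 0.0678k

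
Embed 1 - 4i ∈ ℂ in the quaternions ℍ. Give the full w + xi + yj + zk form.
1 - 4i + 0j + 0k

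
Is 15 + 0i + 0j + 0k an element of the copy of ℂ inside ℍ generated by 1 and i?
Yes. The quaternion 15 has j- and k-coefficients y = z = 0, so it lies in the complex subalgebra spanned by 1 and i.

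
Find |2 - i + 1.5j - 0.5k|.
2.739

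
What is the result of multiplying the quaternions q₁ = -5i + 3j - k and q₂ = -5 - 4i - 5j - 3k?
-8 + 11i - 26j + 42k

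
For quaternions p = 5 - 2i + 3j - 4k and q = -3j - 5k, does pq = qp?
No: pq = -11 - 27i - 25j - 19k ≠ -11 + 27i - 5j - 31k = qp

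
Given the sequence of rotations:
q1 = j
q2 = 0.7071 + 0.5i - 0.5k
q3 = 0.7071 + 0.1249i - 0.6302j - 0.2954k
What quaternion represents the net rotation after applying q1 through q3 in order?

q2 · q1 = 0.5i + 0.7071j + 0.5k
q3 · q2 · q1 = 0.5309 + 0.2473i + 0.2898j + 0.757k
0.5309 + 0.2473i + 0.2898j + 0.757k


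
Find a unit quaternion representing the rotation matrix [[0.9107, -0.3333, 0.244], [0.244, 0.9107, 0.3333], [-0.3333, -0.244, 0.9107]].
0.9659 - 0.1494i + 0.1494j + 0.1494k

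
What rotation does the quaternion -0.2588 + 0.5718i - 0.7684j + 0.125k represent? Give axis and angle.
axis = (0.592, -0.7955, 0.1294), θ = 7π/6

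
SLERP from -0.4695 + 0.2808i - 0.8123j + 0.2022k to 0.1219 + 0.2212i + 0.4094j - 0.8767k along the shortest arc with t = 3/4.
-0.2395 - 0.0967i - 0.5762j + 0.7754k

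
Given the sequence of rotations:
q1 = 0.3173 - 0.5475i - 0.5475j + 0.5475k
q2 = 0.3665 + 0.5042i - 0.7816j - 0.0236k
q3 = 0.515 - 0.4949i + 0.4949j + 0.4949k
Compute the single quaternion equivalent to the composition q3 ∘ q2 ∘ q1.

q2 · q1 = -0.0227 - 0.4815i - 0.7118j - 0.5108k
q3 · q2 · q1 = 0.3551 - 0.1373i - 0.8689j + 0.3163k
0.3551 - 0.1373i - 0.8689j + 0.3163k


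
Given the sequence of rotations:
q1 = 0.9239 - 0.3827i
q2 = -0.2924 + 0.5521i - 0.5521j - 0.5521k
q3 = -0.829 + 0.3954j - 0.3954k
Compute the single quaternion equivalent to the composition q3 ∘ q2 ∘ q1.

q2 · q1 = -0.0589 + 0.622i - 0.2988j - 0.7214k
q3 · q2 · q1 = -0.1183 - 0.919i - 0.0215j + 0.3754k
-0.1183 - 0.919i - 0.0215j + 0.3754k


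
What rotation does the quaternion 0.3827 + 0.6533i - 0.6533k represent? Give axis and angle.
axis = (√2/2, 0, -√2/2), θ = 3π/4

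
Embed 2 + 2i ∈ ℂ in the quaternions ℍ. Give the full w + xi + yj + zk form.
2 + 2i + 0j + 0k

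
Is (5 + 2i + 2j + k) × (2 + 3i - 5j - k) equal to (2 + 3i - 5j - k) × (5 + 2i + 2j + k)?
No: pq = 15 + 22i - 16j - 19k ≠ 15 + 16i - 26j + 13k = qp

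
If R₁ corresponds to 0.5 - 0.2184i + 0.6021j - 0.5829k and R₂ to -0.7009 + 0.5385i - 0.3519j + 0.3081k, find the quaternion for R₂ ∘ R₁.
0.1586 + 0.4419i - 0.3514j + 0.81k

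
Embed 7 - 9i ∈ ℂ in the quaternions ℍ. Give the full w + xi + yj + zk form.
7 - 9i + 0j + 0k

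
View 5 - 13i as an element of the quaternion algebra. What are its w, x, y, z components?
5 - 13i + 0j + 0k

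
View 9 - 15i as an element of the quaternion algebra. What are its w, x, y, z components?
9 - 15i + 0j + 0k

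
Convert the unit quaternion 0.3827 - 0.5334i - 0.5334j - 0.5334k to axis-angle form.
axis = (-√3/3, -√3/3, -√3/3), θ = 3π/4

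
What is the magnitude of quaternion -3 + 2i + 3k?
√22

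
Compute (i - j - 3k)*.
-i + j + 3k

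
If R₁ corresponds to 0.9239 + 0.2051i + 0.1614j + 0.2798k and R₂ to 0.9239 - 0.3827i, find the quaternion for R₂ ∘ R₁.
0.9321 - 0.1641i + 0.2562j + 0.1967k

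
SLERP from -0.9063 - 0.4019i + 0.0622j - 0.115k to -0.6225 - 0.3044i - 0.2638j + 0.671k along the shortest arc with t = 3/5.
-0.8234 - 0.3839i - 0.1462j + 0.3916k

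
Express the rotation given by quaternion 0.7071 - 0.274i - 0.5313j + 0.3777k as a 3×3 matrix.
[[0.1501, -0.243, -0.9583], [0.8253, 0.5645, -0.0139], [0.5444, -0.7888, 0.2853]]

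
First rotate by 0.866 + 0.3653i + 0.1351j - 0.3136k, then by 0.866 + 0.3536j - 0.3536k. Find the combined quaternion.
0.5913 + 0.2532i + 0.294j - 0.707k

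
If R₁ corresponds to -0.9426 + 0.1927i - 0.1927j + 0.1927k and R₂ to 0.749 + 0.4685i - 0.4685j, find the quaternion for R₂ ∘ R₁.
-0.8866 - 0.3876i + 0.207j + 0.1443k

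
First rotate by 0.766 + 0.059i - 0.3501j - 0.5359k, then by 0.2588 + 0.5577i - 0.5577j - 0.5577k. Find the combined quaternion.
-0.3288 + 0.5461i - 0.2518j - 0.7282k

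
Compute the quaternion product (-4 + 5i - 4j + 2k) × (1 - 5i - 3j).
9 + 31i - 2j - 33k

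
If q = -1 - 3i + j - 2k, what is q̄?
-1 + 3i - j + 2k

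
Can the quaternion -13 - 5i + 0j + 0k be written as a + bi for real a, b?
Yes. The quaternion -13 - 5i has j- and k-coefficients y = z = 0, so it lies in the complex subalgebra spanned by 1 and i.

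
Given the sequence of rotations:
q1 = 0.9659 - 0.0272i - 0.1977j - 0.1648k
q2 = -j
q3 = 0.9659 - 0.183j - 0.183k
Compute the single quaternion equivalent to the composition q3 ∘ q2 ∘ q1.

q2 · q1 = -0.1977 + 0.1648i - 0.9659j - 0.0272k
q3 · q2 · q1 = -0.3727 - 0.0126i - 0.9269j + 0.0401k
-0.3727 - 0.0126i - 0.9269j + 0.0401k


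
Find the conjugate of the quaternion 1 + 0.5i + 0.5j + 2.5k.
1 - 0.5i - 0.5j - 2.5k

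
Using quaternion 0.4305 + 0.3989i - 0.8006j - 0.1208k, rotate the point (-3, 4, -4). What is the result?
(1.937, 5.439, 2.769)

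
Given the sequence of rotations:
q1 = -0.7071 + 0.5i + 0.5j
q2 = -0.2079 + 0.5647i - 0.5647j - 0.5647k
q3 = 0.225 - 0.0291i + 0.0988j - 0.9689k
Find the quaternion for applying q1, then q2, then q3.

q2 · q1 = 0.147 - 0.2209i + 0.013j + 0.964k
q3 · q2 · q1 = 0.9594 + 0.0539i + 0.2595j + 0.0959k
0.9594 + 0.0539i + 0.2595j + 0.0959k


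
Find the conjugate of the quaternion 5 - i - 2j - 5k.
5 + i + 2j + 5k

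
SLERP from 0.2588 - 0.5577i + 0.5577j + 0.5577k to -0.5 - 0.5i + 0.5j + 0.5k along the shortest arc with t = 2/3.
-0.2588 - 0.5577i + 0.5577j + 0.5577k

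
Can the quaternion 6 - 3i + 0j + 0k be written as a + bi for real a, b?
Yes. The quaternion 6 - 3i has j- and k-coefficients y = z = 0, so it lies in the complex subalgebra spanned by 1 and i.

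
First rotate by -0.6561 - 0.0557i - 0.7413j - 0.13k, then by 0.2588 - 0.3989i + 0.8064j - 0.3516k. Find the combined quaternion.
0.3601 - 0.1182i - 0.7532j + 0.5377k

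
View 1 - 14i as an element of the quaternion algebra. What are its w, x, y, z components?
1 - 14i + 0j + 0k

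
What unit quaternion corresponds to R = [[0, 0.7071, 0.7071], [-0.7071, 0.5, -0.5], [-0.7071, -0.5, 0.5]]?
0.7071 + 0.5j - 0.5k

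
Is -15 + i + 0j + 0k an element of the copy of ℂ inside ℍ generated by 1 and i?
Yes. The quaternion -15 + i has j- and k-coefficients y = z = 0, so it lies in the complex subalgebra spanned by 1 and i.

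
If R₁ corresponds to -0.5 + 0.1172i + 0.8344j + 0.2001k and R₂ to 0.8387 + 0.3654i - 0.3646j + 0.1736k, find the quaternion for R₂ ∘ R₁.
-0.1927 - 0.3022i + 0.8293j + 0.4286k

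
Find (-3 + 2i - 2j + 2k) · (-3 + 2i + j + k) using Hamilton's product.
5 - 16i + 5j - 3k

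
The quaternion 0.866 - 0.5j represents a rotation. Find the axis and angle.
axis = (0, -1, 0), θ = π/3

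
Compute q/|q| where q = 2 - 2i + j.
0.6667 - 0.6667i + 0.3333j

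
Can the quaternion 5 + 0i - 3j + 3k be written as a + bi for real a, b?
No. The quaternion 5 - 3j + 3k has j-coefficient y = -3 and k-coefficient z = 3, not both zero, so it does not lie in the complex subalgebra spanned by 1 and i.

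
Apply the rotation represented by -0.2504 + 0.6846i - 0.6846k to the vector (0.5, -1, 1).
(-0.563, 1.389, -0.063)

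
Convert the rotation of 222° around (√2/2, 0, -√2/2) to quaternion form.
-0.3584 + 0.6601i - 0.6601k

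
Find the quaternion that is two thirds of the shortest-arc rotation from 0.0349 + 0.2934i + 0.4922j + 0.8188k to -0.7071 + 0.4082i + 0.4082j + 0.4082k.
-0.4956 + 0.404i + 0.4788j + 0.6016k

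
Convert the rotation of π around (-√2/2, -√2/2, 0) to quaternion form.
-0.7071i - 0.7071j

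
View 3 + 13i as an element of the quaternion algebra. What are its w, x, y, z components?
3 + 13i + 0j + 0k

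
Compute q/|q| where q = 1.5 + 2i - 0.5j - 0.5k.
0.5774 + 0.7698i - 0.1925j - 0.1925k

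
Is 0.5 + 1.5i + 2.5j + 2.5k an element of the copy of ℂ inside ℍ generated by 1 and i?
No. The quaternion 0.5 + 1.5i + 2.5j + 2.5k has j-coefficient y = 2.5 and k-coefficient z = 2.5, not both zero, so it does not lie in the complex subalgebra spanned by 1 and i.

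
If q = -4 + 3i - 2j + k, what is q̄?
-4 - 3i + 2j - k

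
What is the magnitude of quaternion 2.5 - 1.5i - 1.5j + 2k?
3.841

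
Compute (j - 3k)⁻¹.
-0.1j + 0.3k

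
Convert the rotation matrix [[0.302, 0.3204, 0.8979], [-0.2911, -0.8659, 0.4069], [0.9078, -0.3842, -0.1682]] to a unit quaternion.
-0.2588 + 0.7642i + 0.0096j + 0.5907k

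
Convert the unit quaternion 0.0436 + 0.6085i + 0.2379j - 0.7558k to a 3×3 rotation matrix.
[[-0.2557, 0.3554, -0.8991], [0.2236, -0.883, -0.4127], [-0.9406, -0.3065, 0.1463]]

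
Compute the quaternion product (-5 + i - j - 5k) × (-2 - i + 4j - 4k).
-5 + 27i - 9j + 33k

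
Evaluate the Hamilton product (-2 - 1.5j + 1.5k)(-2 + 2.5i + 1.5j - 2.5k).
10 - 3.5i + 3.75j + 5.75k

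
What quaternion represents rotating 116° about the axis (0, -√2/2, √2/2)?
0.5299 - 0.5997j + 0.5997k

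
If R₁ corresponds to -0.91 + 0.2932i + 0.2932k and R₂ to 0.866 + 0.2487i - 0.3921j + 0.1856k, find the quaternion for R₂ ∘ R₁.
-0.9154 - 0.0874i + 0.3383j + 0.2k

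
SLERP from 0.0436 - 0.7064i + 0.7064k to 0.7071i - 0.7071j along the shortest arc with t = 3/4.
0.013 - 0.7886i + 0.5774j + 0.2112k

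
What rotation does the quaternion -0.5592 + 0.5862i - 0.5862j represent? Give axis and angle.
axis = (√2/2, -√2/2, 0), θ = 248°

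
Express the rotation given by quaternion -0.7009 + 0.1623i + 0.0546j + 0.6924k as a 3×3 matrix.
[[0.0352, 0.9883, 0.1482], [-0.9529, -0.0115, 0.3031], [0.3013, -0.1519, 0.9414]]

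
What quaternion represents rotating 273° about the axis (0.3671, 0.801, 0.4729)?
-0.7254 + 0.2527i + 0.5514j + 0.3255k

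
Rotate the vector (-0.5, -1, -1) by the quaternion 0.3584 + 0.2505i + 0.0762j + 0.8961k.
(0.409, 0.434, -1.376)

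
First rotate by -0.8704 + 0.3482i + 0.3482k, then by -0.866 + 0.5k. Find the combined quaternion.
0.5797 - 0.3015i + 0.1741j - 0.7367k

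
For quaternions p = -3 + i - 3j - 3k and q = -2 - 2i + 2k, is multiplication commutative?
No: pq = 14 - 2i + 10j - 6k ≠ 14 + 10i + 2j + 6k = qp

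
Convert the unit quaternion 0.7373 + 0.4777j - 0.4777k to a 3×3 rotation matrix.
[[0.0872, 0.7044, 0.7044], [-0.7044, 0.5436, -0.4564], [-0.7044, -0.4564, 0.5436]]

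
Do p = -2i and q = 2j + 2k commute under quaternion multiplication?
No: pq = 4j - 4k ≠ -4j + 4k = qp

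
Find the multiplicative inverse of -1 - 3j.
-0.1 + 0.3j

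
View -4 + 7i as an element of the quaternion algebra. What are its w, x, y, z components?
-4 + 7i + 0j + 0k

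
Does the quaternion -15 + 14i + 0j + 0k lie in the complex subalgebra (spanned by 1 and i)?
Yes. The quaternion -15 + 14i has j- and k-coefficients y = z = 0, so it lies in the complex subalgebra spanned by 1 and i.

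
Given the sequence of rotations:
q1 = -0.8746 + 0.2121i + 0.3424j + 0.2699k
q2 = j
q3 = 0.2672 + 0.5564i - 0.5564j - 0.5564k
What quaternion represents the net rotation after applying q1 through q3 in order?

q2 · q1 = -0.3424 + 0.2699i - 0.8746j - 0.2121k
q3 · q2 · q1 = -0.8463 - 0.487i - 0.0753j - 0.2026k
-0.8463 - 0.487i - 0.0753j - 0.2026k


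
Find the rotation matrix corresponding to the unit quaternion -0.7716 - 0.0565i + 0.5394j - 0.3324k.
[[0.1971, -0.5739, -0.7948], [0.452, 0.7726, -0.4458], [0.87, -0.2714, 0.4117]]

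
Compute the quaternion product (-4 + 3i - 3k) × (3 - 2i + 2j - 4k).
-18 + 23i + 10j + 13k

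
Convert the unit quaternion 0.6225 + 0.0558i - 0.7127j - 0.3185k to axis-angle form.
axis = (0.0713, -0.9107, -0.407), θ = 103°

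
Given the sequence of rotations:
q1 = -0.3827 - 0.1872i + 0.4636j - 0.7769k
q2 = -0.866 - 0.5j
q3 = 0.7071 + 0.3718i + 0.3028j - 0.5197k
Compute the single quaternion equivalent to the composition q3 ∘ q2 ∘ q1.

q2 · q1 = 0.5632 + 0.5506i - 0.2101j + 0.5792k
q3 · q2 · q1 = 0.5582 + 0.6649i - 0.4795j - 0.128k
0.5582 + 0.6649i - 0.4795j - 0.128k


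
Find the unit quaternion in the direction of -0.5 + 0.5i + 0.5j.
-0.5774 + 0.5774i + 0.5774j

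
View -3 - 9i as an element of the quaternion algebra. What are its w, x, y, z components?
-3 - 9i + 0j + 0k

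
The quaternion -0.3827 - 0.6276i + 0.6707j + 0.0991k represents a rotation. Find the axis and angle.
axis = (-0.6793, 0.726, 0.1073), θ = 5π/4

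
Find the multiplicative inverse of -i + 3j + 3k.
0.0526i - 0.1579j - 0.1579k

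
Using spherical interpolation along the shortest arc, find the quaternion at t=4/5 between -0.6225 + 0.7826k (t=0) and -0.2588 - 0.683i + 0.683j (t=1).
-0.4122 - 0.6251i + 0.6251j + 0.2205k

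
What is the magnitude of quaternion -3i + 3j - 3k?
√27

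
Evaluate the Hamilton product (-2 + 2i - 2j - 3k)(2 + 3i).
-10 - 2i - 13j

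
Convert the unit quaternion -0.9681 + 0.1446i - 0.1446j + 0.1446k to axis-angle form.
axis = (√3/3, -√3/3, √3/3), θ = 331°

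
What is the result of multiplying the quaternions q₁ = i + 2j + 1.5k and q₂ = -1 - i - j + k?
1.5 + 2.5i - 4.5j - 0.5k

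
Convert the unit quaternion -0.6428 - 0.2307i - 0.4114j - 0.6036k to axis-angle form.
axis = (-0.3012, -0.5371, -0.788), θ = 260°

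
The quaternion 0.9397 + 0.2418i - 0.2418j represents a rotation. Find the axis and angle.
axis = (√2/2, -√2/2, 0), θ = 40°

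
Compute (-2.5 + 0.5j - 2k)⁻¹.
-0.2381 - 0.0476j + 0.1905k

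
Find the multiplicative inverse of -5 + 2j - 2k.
-0.1515 - 0.0606j + 0.0606k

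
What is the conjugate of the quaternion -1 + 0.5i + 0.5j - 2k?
-1 - 0.5i - 0.5j + 2k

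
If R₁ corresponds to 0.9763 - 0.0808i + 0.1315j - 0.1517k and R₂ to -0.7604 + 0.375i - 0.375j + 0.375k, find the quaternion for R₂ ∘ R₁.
-0.6059 + 0.4351i - 0.4395j + 0.5005k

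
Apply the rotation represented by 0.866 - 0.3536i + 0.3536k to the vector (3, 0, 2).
(1.75, 3.062, 0.75)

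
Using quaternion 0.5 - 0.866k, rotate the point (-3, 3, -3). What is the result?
(4.098, 1.098, -3)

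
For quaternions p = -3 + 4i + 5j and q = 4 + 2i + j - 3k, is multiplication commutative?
No: pq = -25 - 5i + 29j + 3k ≠ -25 + 25i + 5j + 15k = qp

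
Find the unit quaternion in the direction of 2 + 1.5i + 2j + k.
0.5963 + 0.4472i + 0.5963j + 0.2981k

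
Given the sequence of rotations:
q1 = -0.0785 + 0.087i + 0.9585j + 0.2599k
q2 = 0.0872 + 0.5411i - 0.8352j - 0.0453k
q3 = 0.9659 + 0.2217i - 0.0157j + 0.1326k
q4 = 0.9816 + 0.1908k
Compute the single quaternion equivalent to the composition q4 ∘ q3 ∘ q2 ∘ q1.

q2 · q1 = 0.7584 - 0.2085i + 0.0046j + 0.6175k
q3 · q2 · q1 = 0.697 - 0.0436i - 0.172j + 0.6948k
q4 · q3 · q2 · q1 = 0.5516 - 0.01i - 0.1772j + 0.815k
0.5516 - 0.01i - 0.1772j + 0.815k


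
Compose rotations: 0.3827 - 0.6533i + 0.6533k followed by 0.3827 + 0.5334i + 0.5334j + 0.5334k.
0.1465 + 0.3026i - 0.4928j + 0.8026k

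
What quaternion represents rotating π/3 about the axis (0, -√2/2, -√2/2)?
0.866 - 0.3536j - 0.3536k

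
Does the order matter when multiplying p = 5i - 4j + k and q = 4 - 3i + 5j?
Yes: pq = 35 + 15i - 19j + 17k ≠ 35 + 25i - 13j - 9k = qp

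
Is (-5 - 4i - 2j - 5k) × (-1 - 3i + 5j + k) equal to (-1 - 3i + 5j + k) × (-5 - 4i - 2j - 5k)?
No: pq = 8 + 42i - 4j - 26k ≠ 8 - 4i - 42j + 26k = qp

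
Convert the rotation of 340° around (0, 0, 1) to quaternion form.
-0.9848 + 0.1736k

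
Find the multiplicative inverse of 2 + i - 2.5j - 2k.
0.1311 - 0.0656i + 0.1639j + 0.1311k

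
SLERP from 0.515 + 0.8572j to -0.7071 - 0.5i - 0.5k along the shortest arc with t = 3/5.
0.7549 + 0.3535i + 0.4244j + 0.3535k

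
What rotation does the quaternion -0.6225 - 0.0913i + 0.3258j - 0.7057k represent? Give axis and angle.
axis = (-0.1167, 0.4163, -0.9017), θ = 257°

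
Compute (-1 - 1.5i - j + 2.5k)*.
-1 + 1.5i + j - 2.5k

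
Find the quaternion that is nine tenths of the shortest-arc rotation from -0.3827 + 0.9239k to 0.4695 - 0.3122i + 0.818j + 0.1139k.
-0.5162 + 0.3052i - 0.7998j + 0.0267k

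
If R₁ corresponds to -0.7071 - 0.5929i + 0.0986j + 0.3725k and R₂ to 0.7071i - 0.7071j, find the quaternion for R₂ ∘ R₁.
0.489 - 0.7634i + 0.2366j - 0.3495k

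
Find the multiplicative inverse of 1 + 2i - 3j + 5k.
0.0256 - 0.0513i + 0.0769j - 0.1282k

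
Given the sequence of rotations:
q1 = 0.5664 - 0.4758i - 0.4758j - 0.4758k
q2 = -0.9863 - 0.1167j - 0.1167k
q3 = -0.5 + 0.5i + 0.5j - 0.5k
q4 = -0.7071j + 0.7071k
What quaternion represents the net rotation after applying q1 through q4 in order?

q2 · q1 = -0.6697 + 0.4693i + 0.4587j + 0.3477k
q3 · q2 · q1 = 0.0447 - 0.1663i - 0.9727j + 0.1557k
q4 · q3 · q2 · q1 = -0.7979 + 0.5777i - 0.1492j - 0.086k
-0.7979 + 0.5777i - 0.1492j - 0.086k


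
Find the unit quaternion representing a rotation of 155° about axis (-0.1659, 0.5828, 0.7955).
0.2164 - 0.162i + 0.569j + 0.7766k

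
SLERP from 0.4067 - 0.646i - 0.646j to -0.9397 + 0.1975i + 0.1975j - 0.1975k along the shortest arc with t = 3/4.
0.8626 - 0.34i - 0.34j + 0.1571k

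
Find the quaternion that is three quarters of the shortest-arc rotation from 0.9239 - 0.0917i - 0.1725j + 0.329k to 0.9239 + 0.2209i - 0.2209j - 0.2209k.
0.9616 + 0.1464i - 0.217j - 0.083k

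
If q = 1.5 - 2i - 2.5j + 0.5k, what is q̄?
1.5 + 2i + 2.5j - 0.5k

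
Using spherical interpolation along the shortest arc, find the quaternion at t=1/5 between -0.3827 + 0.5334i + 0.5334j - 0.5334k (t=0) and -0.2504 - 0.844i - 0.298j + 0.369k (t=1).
-0.2626 + 0.6297i + 0.5091j - 0.5247k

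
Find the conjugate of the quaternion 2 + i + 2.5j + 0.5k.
2 - i - 2.5j - 0.5k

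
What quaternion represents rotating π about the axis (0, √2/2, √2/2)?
0.7071j + 0.7071k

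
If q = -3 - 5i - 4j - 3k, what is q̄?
-3 + 5i + 4j + 3k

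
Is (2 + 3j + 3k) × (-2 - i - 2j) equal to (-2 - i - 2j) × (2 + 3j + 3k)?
No: pq = 2 + 4i - 13j - 3k ≠ 2 - 8i - 7j - 9k = qp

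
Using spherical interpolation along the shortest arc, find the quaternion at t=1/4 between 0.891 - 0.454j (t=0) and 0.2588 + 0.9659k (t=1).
0.8596 - 0.3935j + 0.3259k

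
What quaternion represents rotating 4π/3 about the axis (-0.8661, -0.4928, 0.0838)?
-0.5 - 0.7501i - 0.4268j + 0.0726k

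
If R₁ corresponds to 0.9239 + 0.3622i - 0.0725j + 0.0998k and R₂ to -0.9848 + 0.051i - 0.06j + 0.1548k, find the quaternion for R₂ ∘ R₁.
-0.9481 - 0.3043i + 0.0669j + 0.0628k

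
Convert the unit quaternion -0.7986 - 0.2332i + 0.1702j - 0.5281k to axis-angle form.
axis = (-0.3875, 0.2828, -0.8774), θ = 286°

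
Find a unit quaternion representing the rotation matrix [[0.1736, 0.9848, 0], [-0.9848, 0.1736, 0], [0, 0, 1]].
0.766 - 0.6428k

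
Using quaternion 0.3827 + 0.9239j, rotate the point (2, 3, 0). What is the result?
(-1.414, 3, -1.414)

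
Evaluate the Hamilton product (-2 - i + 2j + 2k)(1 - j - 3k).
6 - 5i + j + 9k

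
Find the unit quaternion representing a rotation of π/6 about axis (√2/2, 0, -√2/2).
0.9659 + 0.183i - 0.183k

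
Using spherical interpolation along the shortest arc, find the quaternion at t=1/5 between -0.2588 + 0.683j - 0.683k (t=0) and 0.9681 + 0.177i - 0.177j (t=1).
-0.473 - 0.045i + 0.6443j - 0.5993k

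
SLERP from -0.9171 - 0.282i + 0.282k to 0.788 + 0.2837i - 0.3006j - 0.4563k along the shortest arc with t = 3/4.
-0.8314 - 0.287i + 0.2278j + 0.4178k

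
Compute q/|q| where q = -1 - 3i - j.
-0.3015 - 0.9045i - 0.3015j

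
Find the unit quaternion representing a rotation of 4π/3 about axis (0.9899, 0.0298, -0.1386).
-0.5 + 0.8573i + 0.0258j - 0.12k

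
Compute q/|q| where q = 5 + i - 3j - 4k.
0.7001 + 0.14i - 0.4201j - 0.5601k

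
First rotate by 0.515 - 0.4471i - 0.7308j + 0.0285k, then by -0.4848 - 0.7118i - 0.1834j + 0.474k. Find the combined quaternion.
-0.7155 + 0.1913i + 0.0682j + 0.6685k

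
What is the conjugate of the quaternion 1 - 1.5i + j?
1 + 1.5i - j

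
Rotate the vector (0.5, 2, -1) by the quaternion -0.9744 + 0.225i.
(0.5, 1.359, -1.776)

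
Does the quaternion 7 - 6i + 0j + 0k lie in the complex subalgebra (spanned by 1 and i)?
Yes. The quaternion 7 - 6i has j- and k-coefficients y = z = 0, so it lies in the complex subalgebra spanned by 1 and i.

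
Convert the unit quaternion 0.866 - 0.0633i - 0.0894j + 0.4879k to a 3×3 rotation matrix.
[[0.5079, -0.8337, -0.2166], [0.8564, 0.5159, 0.0224], [0.0931, -0.1969, 0.976]]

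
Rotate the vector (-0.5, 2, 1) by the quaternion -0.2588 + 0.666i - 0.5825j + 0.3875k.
(-0.344, 0.007, -2.265)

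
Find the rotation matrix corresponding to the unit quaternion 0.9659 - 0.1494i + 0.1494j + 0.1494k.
[[0.9107, -0.3333, 0.244], [0.244, 0.9107, 0.3333], [-0.3333, -0.244, 0.9107]]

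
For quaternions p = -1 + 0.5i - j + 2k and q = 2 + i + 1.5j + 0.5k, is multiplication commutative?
No: pq = -2 - 3.5i - 1.75j + 5.25k ≠ -2 + 3.5i - 5.25j + 1.75k = qp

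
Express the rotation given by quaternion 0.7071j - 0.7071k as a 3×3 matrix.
[[-1, 0, 0], [0, 0, -1], [0, -1, 0]]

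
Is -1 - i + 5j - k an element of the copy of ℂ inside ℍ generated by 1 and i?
No. The quaternion -1 - i + 5j - k has j-coefficient y = 5 and k-coefficient z = -1, not both zero, so it does not lie in the complex subalgebra spanned by 1 and i.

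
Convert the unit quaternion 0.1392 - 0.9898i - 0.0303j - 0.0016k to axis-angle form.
axis = (-0.9995, -0.0306, -0.0016), θ = 164°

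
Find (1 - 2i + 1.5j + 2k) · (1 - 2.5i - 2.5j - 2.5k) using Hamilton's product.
4.75 - 3.25i - 11j + 8.25k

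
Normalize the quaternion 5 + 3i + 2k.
0.8111 + 0.4867i + 0.3244k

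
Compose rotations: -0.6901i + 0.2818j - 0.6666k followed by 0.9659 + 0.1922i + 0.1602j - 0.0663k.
0.0433 - 0.7547i + 0.4461j - 0.4792k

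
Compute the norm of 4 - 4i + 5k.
√57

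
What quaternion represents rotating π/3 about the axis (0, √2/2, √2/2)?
0.866 + 0.3536j + 0.3536k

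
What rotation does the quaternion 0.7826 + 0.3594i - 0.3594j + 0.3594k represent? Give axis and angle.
axis = (√3/3, -√3/3, √3/3), θ = 77°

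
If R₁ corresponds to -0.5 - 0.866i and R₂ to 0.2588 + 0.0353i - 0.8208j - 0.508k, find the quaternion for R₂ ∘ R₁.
-0.0988 - 0.2418i + 0.8503j - 0.4568k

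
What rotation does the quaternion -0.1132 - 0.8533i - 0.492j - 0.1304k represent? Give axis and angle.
axis = (-0.8588, -0.4952, -0.1312), θ = 193°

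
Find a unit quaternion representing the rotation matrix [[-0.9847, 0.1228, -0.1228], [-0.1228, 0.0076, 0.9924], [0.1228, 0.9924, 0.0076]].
-0.0872 + 0.7044j + 0.7044k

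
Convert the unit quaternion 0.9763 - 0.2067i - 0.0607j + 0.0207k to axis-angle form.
axis = (-0.9551, -0.2805, 0.0956), θ = 25°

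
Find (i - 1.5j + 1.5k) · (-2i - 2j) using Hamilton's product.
-1 + 3i - 3j - 5k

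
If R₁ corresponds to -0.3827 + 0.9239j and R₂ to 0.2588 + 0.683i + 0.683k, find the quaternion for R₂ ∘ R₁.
-0.099 - 0.8924i + 0.2391j + 0.3696k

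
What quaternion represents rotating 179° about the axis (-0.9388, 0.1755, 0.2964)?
0.0087 - 0.9388i + 0.1755j + 0.2964k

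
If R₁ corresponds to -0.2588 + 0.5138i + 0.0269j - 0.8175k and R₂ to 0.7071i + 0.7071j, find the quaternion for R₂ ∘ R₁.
-0.3823 - 0.7611i + 0.3951j - 0.3443k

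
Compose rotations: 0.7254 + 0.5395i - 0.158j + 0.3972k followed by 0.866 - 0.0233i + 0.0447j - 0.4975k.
0.8454 + 0.3895i - 0.3635j - 0.0373k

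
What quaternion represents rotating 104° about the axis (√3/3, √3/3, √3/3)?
0.6157 + 0.455i + 0.455j + 0.455k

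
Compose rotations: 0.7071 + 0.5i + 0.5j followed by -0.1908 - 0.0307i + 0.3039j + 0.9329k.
-0.2715 - 0.5836i + 0.5859j + 0.4924k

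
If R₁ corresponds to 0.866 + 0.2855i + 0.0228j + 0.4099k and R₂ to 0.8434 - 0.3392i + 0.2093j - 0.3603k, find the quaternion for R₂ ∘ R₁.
0.9701 + 0.0411i + 0.2367j - 0.0338k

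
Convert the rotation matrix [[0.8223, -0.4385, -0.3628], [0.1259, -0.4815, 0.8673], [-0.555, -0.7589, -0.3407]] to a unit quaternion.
0.5 - 0.8131i + 0.0961j + 0.2822k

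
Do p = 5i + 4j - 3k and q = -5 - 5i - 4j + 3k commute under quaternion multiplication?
Yes: pq = qp = 50 - 25i - 20j + 15k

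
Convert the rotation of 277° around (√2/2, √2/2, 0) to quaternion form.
-0.749 + 0.4685i + 0.4685j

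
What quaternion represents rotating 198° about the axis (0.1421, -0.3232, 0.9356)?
-0.1564 + 0.1404i - 0.3192j + 0.9241k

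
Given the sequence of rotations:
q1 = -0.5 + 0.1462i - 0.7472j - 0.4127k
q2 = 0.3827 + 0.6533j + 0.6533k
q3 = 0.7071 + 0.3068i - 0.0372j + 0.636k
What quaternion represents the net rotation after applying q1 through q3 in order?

q2 · q1 = 0.5664 + 0.2745i - 0.5171j - 0.5801k
q3 · q2 · q1 = 0.666 + 0.7183i - 0.0342j - 0.1984k
0.666 + 0.7183i - 0.0342j - 0.1984k


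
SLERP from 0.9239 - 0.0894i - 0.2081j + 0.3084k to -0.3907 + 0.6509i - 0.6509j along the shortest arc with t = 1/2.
0.8204 - 0.462i + 0.2764j + 0.1925k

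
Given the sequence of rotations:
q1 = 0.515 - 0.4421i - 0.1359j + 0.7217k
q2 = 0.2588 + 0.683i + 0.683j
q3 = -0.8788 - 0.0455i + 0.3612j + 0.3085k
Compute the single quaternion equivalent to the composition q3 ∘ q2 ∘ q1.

q2 · q1 = 0.5281 + 0.7303i - 0.1763j + 0.3959k
q3 · q2 · q1 = -0.4893 - 0.4684i + 0.589j - 0.4408k
-0.4893 - 0.4684i + 0.589j - 0.4408k


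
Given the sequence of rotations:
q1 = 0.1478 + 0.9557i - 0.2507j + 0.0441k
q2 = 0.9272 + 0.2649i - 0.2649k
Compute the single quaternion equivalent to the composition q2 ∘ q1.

q2 · q1 = -0.1044 + 0.8589i - 0.4973j - 0.0647k
-0.1044 + 0.8589i - 0.4973j - 0.0647k


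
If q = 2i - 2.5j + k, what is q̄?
-2i + 2.5j - k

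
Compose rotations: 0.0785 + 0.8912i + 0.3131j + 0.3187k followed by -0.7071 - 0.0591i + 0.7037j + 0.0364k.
-0.2348 - 0.4219i - 0.1149j - 0.8681k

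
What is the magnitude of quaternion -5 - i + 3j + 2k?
√39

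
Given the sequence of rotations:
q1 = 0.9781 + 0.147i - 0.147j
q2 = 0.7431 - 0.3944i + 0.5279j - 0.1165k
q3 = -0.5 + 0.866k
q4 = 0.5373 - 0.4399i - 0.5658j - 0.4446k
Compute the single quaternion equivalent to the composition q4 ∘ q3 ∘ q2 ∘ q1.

q2 · q1 = 0.8624 - 0.2937i + 0.39j - 0.1336k
q3 · q2 · q1 = -0.3155 - 0.1909i - 0.4493j + 0.8136k
q4 · q3 · q2 · q1 = -0.146 - 0.6239i + 0.3799j + 0.6671k
-0.146 - 0.6239i + 0.3799j + 0.6671k


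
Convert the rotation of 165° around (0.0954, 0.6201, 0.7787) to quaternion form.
0.1305 + 0.0946i + 0.6148j + 0.772k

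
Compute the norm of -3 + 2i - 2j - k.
√18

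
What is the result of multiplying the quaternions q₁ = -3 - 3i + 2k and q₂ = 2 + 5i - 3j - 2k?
13 - 15i + 13j + 19k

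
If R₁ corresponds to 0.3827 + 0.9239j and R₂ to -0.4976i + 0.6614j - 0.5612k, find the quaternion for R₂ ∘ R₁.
-0.6111 + 0.3281i + 0.2531j - 0.6745k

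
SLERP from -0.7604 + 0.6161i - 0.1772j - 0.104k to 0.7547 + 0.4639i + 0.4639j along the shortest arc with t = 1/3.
-0.8982 + 0.28i - 0.3293j - 0.0799k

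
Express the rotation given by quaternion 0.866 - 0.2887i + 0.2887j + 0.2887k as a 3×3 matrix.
[[0.6666, -0.6667, 0.3333], [0.3333, 0.6666, 0.6667], [-0.6667, -0.3333, 0.6666]]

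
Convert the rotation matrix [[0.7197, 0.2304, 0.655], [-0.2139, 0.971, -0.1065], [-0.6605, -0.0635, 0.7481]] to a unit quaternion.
0.9272 + 0.0116i + 0.3547j - 0.1198k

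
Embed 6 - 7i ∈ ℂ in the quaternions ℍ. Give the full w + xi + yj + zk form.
6 - 7i + 0j + 0k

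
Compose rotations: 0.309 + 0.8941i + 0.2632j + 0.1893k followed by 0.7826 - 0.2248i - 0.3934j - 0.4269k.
0.6272 + 0.6681i - 0.2547j + 0.3088k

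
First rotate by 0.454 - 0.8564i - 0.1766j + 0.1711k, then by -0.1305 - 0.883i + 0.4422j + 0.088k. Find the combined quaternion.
-0.7524 - 0.1979i + 0.2995j + 0.5523k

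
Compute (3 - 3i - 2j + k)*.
3 + 3i + 2j - k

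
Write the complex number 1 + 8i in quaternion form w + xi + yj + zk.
1 + 8i + 0j + 0k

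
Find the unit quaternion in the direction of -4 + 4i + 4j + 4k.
-0.5 + 0.5i + 0.5j + 0.5k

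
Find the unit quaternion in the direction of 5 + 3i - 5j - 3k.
0.6063 + 0.3638i - 0.6063j - 0.3638k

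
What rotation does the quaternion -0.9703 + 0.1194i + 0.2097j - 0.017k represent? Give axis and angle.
axis = (0.4936, 0.8669, -0.0703), θ = 332°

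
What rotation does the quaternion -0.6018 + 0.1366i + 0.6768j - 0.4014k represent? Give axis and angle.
axis = (0.171, 0.8474, -0.5026), θ = 254°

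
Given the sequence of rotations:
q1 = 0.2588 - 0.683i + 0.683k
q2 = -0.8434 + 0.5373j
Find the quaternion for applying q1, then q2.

q2 · q1 = -0.2183 + 0.943i + 0.1391j - 0.2091k
-0.2183 + 0.943i + 0.1391j - 0.2091k


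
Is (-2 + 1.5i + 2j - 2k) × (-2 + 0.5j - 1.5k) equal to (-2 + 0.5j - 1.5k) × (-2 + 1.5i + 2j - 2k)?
No: pq = -5i - 2.75j + 7.75k ≠ -i - 7.25j + 6.25k = qp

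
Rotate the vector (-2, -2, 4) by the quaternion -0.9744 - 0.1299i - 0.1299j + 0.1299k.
(-1.561, -2.574, 3.865)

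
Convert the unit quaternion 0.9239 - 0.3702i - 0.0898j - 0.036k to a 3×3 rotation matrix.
[[0.9813, 0.133, -0.1393], [0, 0.7233, 0.6905], [0.1926, -0.6776, 0.7098]]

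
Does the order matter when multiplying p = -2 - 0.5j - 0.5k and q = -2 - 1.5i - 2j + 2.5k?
Yes: pq = 4.25 + 0.75i + 5.75j - 4.75k ≠ 4.25 + 5.25i + 4.25j - 3.25k = qp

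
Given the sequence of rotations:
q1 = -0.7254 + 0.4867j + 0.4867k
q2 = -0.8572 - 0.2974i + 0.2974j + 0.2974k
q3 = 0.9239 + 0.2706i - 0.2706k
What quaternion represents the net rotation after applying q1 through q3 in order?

q2 · q1 = 0.3323 + 0.2157i - 0.4882j - 0.7777k
q3 · q2 · q1 = 0.0382 + 0.1571i - 0.299j - 0.9405k
0.0382 + 0.1571i - 0.299j - 0.9405k


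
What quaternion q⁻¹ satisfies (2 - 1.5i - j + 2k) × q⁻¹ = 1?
0.1778 + 0.1333i + 0.0889j - 0.1778k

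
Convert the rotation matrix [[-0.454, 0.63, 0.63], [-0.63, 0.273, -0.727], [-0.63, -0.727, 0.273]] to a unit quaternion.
0.5225 + 0.6029j - 0.6029k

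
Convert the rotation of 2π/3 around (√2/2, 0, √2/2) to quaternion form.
0.5 + 0.6124i + 0.6124k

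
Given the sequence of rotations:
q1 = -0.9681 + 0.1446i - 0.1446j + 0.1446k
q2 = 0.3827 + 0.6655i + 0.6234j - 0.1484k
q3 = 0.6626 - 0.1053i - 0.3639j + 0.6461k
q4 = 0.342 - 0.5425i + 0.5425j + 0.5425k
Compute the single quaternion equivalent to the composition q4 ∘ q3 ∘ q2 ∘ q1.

q2 · q1 = -0.3551 - 0.5202i - 0.7765j + 0.0126k
q3 · q2 · q1 = -0.5808 + 0.1898i - 0.7201j - 0.3286k
q4 · q3 · q2 · q1 = 0.4733 + 0.5924i - 0.6367j - 0.1398k
0.4733 + 0.5924i - 0.6367j - 0.1398k


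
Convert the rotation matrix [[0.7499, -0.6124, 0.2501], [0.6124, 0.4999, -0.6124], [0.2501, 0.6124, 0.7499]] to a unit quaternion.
0.866 + 0.3536i + 0.3536k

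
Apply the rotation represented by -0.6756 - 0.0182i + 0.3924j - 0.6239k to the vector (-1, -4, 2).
(2.501, -2.741, 2.69)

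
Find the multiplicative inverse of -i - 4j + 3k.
0.0385i + 0.1538j - 0.1154k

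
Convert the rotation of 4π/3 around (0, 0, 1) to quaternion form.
-0.5 + 0.866k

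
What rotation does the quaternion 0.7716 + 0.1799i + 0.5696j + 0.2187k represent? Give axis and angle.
axis = (0.2828, 0.8954, 0.3438), θ = 79°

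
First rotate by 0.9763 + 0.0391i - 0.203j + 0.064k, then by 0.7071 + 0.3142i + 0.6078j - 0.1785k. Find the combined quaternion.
0.8129 + 0.3371i + 0.4228j - 0.2166k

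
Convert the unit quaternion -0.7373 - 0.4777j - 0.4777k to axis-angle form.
axis = (0, -√2/2, -√2/2), θ = 275°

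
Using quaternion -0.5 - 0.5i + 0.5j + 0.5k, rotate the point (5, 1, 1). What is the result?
(-1, -5, 1)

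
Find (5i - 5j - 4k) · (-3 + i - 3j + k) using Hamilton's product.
-16 - 32i + 6j + 2k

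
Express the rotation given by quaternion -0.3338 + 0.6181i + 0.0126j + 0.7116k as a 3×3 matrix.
[[-0.0131, 0.4906, 0.8713], [-0.4595, -0.7768, 0.4306], [0.8881, -0.3947, 0.2356]]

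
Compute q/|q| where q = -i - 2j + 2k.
-0.3333i - 0.6667j + 0.6667k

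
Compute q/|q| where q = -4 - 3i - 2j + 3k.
-0.6489 - 0.4867i - 0.3244j + 0.4867k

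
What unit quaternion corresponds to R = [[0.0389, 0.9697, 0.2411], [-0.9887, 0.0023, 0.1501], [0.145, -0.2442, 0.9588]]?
0.7071 - 0.1394i + 0.034j - 0.6924k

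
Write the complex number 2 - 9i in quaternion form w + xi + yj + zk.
2 - 9i + 0j + 0k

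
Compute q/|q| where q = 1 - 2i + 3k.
0.2673 - 0.5345i + 0.8018k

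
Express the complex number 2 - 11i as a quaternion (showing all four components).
2 - 11i + 0j + 0k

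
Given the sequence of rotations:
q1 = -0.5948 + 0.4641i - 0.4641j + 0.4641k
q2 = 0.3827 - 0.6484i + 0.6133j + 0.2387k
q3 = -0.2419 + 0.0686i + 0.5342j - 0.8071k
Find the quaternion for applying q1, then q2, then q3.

q2 · q1 = 0.2471 + 0.9587i - 0.1307j + 0.0519k
q3 · q2 · q1 = -0.0138 - 0.2927i - 0.6137j - 0.7331k
-0.0138 - 0.2927i - 0.6137j - 0.7331k


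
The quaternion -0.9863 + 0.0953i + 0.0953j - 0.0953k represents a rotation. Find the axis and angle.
axis = (√3/3, √3/3, -√3/3), θ = 341°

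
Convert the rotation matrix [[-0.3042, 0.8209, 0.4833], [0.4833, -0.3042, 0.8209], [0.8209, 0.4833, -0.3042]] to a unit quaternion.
-0.1478 + 0.571i + 0.571j + 0.571k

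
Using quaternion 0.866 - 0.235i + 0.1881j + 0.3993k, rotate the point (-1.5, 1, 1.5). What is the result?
(-1.488, 0.502, 1.742)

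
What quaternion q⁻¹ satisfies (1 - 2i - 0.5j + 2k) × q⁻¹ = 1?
0.1081 + 0.2162i + 0.0541j - 0.2162k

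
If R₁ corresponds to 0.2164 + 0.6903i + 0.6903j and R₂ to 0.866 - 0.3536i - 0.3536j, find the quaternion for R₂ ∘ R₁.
0.6756 + 0.5213i + 0.5213j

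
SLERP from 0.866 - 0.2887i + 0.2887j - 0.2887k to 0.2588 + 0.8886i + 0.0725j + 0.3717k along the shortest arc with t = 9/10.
-0.1254 - 0.9059i - 0.0284j - 0.4034k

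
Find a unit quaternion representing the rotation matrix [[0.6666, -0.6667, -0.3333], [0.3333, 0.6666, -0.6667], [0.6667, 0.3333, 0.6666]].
0.866 + 0.2887i - 0.2887j + 0.2887k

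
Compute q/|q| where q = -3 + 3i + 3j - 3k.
-0.5 + 0.5i + 0.5j - 0.5k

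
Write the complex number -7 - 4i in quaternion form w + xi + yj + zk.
-7 - 4i + 0j + 0k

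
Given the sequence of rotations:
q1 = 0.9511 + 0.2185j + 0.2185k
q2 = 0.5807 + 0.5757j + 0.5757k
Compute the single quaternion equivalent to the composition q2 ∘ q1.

q2 · q1 = 0.3007 + 0.6744j + 0.6744k
0.3007 + 0.6744j + 0.6744k
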